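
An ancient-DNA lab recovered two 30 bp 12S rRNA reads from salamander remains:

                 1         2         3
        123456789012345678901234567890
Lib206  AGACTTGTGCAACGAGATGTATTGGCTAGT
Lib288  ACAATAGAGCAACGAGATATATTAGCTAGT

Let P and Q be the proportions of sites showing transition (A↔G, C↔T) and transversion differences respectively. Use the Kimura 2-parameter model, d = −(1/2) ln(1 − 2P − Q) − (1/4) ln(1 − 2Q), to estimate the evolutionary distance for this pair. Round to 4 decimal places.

0.2326

Mismatches occur at site 2 (G↔C, transversion), site 4 (C↔A, transversion), site 6 (T↔A, transversion), site 8 (T↔A, transversion), site 19 (G↔A, transition), site 24 (G↔A, transition).
Of the 6 differences, 2 transitions and 4 transversions over 30 sites: P = 2/30 = 0.066667, Q = 4/30 = 0.133333.
d = −0.5·ln(0.733333) − 0.25·ln(0.733334) = −0.5·(-0.310155) − 0.25·(-0.310154) = 0.2326.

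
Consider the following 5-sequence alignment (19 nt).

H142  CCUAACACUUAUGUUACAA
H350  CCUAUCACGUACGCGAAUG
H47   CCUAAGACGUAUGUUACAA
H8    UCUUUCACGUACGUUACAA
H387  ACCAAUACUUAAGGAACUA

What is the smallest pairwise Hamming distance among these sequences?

Pairwise Hamming distances:
  H142 vs H350: 8
  H142 vs H47: 2
  H142 vs H8: 5
  H142 vs H387: 7
  H350 vs H47: 8
  H350 vs H8: 7
  H350 vs H387: 10
  H47 vs H8: 5
  H47 vs H387: 8
  H8 vs H387: 10
The smallest is 2, between H142 and H47.

2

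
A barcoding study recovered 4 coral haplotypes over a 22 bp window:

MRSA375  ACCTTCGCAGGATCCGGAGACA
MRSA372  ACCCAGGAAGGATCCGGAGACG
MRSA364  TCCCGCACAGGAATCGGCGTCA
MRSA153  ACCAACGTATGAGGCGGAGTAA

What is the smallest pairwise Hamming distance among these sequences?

Pairwise Hamming distances:
  MRSA375 vs MRSA372: 5
  MRSA375 vs MRSA364: 8
  MRSA375 vs MRSA153: 8
  MRSA372 vs MRSA364: 10
  MRSA372 vs MRSA153: 9
  MRSA364 vs MRSA153: 10
The smallest is 5, between MRSA375 and MRSA372.

5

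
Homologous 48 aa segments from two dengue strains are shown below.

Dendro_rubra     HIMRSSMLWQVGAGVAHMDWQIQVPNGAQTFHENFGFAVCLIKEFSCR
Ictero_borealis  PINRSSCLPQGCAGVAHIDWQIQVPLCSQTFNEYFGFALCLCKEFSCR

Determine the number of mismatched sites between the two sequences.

14

Differing sites — 1:H/P; 3:M/N; 7:M/C; 9:W/P; 11:V/G; 12:G/C; 18:M/I; 26:N/L; 27:G/C; 28:A/S; 32:H/N; 34:N/Y; 39:V/L; 42:I/C.
That gives 14 mismatches out of 48 aligned sites, so the Hamming distance is 14.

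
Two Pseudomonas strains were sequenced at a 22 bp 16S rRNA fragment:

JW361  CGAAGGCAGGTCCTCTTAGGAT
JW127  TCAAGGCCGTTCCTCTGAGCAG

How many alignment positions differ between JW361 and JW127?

The sequences differ at positions 1 (C/T), 2 (G/C), 8 (A/C), 10 (G/T), 17 (T/G), 20 (G/C), 22 (T/G).
That gives 7 mismatches out of 22 aligned sites, so the Hamming distance is 7.

7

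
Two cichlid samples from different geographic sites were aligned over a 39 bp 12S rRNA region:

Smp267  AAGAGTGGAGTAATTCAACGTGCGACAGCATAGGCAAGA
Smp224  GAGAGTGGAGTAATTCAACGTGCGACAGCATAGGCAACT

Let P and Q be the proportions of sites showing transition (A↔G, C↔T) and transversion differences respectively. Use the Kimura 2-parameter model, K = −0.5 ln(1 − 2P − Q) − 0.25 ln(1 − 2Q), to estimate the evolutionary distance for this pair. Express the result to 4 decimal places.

Differing sites — 1:A/G (Ti); 38:G/C (Tv); 39:A/T (Tv).
Of the 3 differences, 1 transition and 2 transversions over 39 sites: P = 1/39 = 0.025641, Q = 2/39 = 0.051282.
d = −0.5·ln(0.897436) − 0.25·ln(0.897436) = −0.5·(-0.108213) − 0.25·(-0.108213) = 0.0812.

0.0812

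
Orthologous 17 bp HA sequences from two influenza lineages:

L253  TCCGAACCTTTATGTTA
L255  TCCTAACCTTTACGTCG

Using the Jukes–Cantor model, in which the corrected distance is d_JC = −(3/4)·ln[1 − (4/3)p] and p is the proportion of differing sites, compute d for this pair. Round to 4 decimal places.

0.2824

Mismatches occur at site 4 (G↔T), site 13 (T↔C), site 16 (T↔C), site 17 (A↔G).
p = 4/17 = 0.235294.
d = −0.75 · ln(1 − (4/3)·0.235294) = −0.75 · ln(0.686275) = −0.75 · (-0.376477) = 0.2824.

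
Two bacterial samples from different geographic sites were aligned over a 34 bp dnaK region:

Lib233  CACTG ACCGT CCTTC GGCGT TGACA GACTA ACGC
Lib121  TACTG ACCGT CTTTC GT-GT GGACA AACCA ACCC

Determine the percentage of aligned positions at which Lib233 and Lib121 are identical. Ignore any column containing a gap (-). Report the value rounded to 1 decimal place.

Excluding the 1 gap column leaves 33 comparable sites.
Differing sites — 1:C/T; 12:C/T; 17:G/T; 21:T/G; 26:G/A; 29:T/C; 33:G/C.
26 of the 33 comparable sites match, so the percent identity is 26/33 × 100 = 78.8%.

78.8%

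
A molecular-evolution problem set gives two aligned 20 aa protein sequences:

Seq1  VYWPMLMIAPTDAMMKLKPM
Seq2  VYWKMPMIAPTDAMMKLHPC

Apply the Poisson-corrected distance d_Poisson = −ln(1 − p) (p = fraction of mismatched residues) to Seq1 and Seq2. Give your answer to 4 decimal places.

Differing sites — 4:P/K; 6:L/P; 18:K/H; 20:M/C.
p = 4/20 = 0.200000.
d = −ln(1 − 0.200000) = −ln(0.800000) = 0.2231.

0.2231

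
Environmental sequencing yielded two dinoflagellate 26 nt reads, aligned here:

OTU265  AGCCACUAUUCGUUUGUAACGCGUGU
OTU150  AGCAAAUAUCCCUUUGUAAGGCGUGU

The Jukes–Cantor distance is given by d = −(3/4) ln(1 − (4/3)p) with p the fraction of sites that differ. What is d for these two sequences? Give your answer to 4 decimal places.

Differing sites — 4:C/A; 6:C/A; 10:U/C; 12:G/C; 20:C/G.
p = 5/26 = 0.192308.
d = −0.75 · ln(1 − (4/3)·0.192308) = −0.75 · ln(0.743589) = −0.75 · (-0.296267) = 0.2222.

0.2222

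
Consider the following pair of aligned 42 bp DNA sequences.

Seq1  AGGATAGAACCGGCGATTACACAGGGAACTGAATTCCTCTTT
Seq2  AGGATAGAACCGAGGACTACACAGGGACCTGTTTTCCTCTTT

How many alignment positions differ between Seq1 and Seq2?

The sequences differ at positions 13 (G/A), 14 (C/G), 17 (T/C), 28 (A/C), 32 (A/T), 33 (A/T).
That gives 6 mismatches out of 42 aligned sites, so the Hamming distance is 6.

6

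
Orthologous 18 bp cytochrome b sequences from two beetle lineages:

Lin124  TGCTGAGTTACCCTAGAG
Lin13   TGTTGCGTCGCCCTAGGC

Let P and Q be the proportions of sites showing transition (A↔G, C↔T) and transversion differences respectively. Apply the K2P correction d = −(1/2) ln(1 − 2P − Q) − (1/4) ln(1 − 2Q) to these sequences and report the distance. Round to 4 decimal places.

Differing sites — 3:C/T (Ti); 6:A/C (Tv); 9:T/C (Ti); 10:A/G (Ti); 17:A/G (Ti); 18:G/C (Tv).
Of the 6 differences, 4 transitions and 2 transversions over 18 sites: P = 4/18 = 0.222222, Q = 2/18 = 0.111111.
d = −0.5·ln(0.444445) − 0.25·ln(0.777778) = −0.5·(-0.810929) − 0.25·(-0.251314) = 0.4683.

0.4683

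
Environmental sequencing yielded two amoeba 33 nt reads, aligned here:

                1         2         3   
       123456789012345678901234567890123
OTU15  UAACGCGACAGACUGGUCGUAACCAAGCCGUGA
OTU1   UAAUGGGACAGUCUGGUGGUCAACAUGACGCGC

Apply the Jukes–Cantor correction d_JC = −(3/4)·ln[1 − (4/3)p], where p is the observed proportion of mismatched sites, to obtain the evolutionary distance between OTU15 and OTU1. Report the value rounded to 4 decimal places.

0.3882

Mismatches occur at site 4 (C→U), site 6 (C→G), site 12 (A→U), site 18 (C→G), site 21 (A→C), site 23 (C→A), site 26 (A→U), site 28 (C→A), site 31 (U→C), site 33 (A→C).
p = 10/33 = 0.303030.
d = −0.75 · ln(1 − (4/3)·0.303030) = −0.75 · ln(0.595960) = −0.75 · (-0.517582) = 0.3882.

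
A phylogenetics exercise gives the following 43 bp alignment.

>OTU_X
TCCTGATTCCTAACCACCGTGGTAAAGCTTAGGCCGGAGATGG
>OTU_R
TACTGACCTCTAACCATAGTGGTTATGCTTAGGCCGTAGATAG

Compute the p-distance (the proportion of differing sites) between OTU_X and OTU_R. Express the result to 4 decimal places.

Mismatches occur at site 2 (C/A), site 7 (T/C), site 8 (T/C), site 9 (C/T), site 17 (C/T), site 18 (C/A), site 24 (A/T), site 26 (A/T), site 37 (G/T), site 42 (G/A).
There are 10 differences over 43 sites, so p = 10/43 = 0.2326.

0.2326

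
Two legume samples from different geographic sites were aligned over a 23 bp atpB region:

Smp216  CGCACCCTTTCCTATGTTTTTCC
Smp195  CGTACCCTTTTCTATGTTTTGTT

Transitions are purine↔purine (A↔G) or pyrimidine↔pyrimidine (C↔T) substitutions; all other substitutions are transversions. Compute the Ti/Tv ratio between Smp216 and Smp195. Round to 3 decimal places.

4.000

Mismatches occur at site 3 (C/T, transition), site 11 (C/T, transition), site 21 (T/G, transversion), site 22 (C/T, transition), site 23 (C/T, transition).
Of the 5 differences, 4 transitions and 1 transversion, so Ti/Tv = 4/1 = 4.000.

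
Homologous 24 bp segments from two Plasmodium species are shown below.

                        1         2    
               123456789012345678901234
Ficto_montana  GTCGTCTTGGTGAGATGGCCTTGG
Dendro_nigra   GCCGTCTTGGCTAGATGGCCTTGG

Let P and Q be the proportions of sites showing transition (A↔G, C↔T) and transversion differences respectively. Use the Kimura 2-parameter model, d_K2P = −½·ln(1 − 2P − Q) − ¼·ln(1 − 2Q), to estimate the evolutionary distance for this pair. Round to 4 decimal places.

0.1386

Mismatches occur at site 2 (T↔C, transition), site 11 (T↔C, transition), site 12 (G↔T, transversion).
Of the 3 differences, 2 transitions and 1 transversion over 24 sites: P = 2/24 = 0.083333, Q = 1/24 = 0.041667.
d = −0.5·ln(0.791667) − 0.25·ln(0.916666) = −0.5·(-0.233614) − 0.25·(-0.087012) = 0.1386.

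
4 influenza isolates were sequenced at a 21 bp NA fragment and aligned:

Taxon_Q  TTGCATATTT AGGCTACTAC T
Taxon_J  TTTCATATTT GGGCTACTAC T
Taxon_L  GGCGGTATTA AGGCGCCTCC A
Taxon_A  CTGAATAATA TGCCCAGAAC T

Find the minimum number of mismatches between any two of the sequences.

2

Pairwise Hamming distances:
  Taxon_Q vs Taxon_J: 2
  Taxon_Q vs Taxon_L: 10
  Taxon_Q vs Taxon_A: 9
  Taxon_J vs Taxon_L: 11
  Taxon_J vs Taxon_A: 10
  Taxon_L vs Taxon_A: 14
The smallest is 2, between Taxon_Q and Taxon_J.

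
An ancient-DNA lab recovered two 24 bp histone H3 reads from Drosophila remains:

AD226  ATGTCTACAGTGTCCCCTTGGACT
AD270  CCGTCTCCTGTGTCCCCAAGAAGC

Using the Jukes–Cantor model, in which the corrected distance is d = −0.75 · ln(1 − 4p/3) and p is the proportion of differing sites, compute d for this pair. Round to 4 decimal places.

0.5199

The sequences differ at positions 1 (A/C), 2 (T/C), 7 (A/C), 9 (A/T), 18 (T/A), 19 (T/A), 21 (G/A), 23 (C/G), 24 (T/C).
p = 9/24 = 0.375000.
d = −0.75 · ln(1 − (4/3)·0.375000) = −0.75 · ln(0.500000) = −0.75 · (-0.693147) = 0.5199.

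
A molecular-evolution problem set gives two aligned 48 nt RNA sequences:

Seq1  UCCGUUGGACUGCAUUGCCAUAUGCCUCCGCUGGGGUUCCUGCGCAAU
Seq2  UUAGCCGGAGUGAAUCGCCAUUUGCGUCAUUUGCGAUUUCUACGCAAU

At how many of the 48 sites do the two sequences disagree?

16

The sequences differ at positions 2 (C/U), 3 (C/A), 5 (U/C), 6 (U/C), 10 (C/G), 13 (C/A), 16 (U/C), 22 (A/U), 26 (C/G), 29 (C/A), 30 (G/U), 31 (C/U), 34 (G/C), 36 (G/A), 39 (C/U), 42 (G/A).
That gives 16 mismatches out of 48 aligned sites, so the Hamming distance is 16.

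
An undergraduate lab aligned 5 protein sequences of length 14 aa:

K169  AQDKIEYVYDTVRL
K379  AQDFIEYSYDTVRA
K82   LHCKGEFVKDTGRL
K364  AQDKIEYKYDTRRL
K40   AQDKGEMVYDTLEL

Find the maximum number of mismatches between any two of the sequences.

10

Pairwise Hamming distances:
  K169 vs K379: 3
  K169 vs K82: 7
  K169 vs K364: 2
  K169 vs K40: 4
  K379 vs K82: 10
  K379 vs K364: 4
  K379 vs K40: 7
  K82 vs K364: 8
  K82 vs K40: 7
  K364 vs K40: 5
The largest is 10, between K379 and K82.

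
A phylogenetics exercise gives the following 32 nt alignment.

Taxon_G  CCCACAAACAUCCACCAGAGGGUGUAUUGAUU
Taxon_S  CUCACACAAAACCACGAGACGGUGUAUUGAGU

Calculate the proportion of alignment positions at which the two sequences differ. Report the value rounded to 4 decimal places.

0.2188

The sequences differ at positions 2 (C/U), 7 (A/C), 9 (C/A), 11 (U/A), 16 (C/G), 20 (G/C), 31 (U/G).
There are 7 differences over 32 sites, so p = 7/32 = 0.2188.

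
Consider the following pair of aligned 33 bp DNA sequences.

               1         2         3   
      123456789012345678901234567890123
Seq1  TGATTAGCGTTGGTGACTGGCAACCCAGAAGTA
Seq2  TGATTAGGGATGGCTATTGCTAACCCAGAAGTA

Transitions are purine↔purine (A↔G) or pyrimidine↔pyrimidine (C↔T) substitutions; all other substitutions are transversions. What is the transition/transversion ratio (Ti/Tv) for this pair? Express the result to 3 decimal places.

Mismatches occur at site 8 (C↔G, transversion), site 10 (T↔A, transversion), site 14 (T↔C, transition), site 15 (G↔T, transversion), site 17 (C↔T, transition), site 20 (G↔C, transversion), site 21 (C↔T, transition).
Of the 7 differences, 3 transitions and 4 transversions, so Ti/Tv = 3/4 = 0.750.

0.750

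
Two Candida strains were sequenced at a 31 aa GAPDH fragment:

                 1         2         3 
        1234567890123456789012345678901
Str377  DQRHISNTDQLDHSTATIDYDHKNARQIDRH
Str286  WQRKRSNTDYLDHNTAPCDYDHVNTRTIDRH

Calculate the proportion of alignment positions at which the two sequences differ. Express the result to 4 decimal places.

0.3226

Differing sites — 1:D/W; 4:H/K; 5:I/R; 10:Q/Y; 14:S/N; 17:T/P; 18:I/C; 23:K/V; 25:A/T; 27:Q/T.
There are 10 differences over 31 sites, so p = 10/31 = 0.3226.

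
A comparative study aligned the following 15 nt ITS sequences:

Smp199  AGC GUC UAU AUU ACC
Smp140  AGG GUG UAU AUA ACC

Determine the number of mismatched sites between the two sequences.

Mismatches occur at site 3 (C/G), site 6 (C/G), site 12 (U/A).
That gives 3 mismatches out of 15 aligned sites, so the Hamming distance is 3.

3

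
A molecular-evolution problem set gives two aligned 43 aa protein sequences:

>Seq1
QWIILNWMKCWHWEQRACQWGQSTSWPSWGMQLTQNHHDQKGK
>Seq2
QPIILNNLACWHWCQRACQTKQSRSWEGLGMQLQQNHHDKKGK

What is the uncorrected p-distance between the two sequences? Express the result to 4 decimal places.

Mismatches occur at site 2 (W→P), site 7 (W→N), site 8 (M→L), site 9 (K→A), site 14 (E→C), site 20 (W→T), site 21 (G→K), site 24 (T→R), site 27 (P→E), site 28 (S→G), site 29 (W→L), site 34 (T→Q), site 40 (Q→K).
There are 13 differences over 43 sites, so p = 13/43 = 0.3023.

0.3023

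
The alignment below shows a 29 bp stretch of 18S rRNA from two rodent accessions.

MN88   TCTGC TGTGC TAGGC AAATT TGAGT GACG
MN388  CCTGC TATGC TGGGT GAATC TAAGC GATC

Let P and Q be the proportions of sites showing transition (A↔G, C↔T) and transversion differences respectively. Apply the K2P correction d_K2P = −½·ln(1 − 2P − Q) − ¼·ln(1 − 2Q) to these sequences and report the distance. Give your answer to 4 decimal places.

0.5502

Differing sites — 1:T/C (Ti); 7:G/A (Ti); 12:A/G (Ti); 15:C/T (Ti); 16:A/G (Ti); 20:T/C (Ti); 22:G/A (Ti); 25:T/C (Ti); 28:C/T (Ti); 29:G/C (Tv).
Of the 10 differences, 9 transitions and 1 transversion over 29 sites: P = 9/29 = 0.310345, Q = 1/29 = 0.034483.
d = −0.5·ln(0.344827) − 0.25·ln(0.931034) = −0.5·(-1.064712) − 0.25·(-0.071459) = 0.5502.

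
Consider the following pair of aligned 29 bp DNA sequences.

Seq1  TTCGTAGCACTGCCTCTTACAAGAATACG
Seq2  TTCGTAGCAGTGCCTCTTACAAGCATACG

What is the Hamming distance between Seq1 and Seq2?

2

Mismatches occur at site 10 (C↔G), site 24 (A↔C).
That gives 2 mismatches out of 29 aligned sites, so the Hamming distance is 2.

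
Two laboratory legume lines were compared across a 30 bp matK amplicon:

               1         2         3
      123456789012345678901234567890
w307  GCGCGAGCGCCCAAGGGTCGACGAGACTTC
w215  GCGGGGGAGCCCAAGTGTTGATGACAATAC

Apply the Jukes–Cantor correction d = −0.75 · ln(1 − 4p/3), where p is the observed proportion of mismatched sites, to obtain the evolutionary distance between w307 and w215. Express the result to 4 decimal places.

0.3831

Mismatches occur at site 4 (C/G), site 6 (A/G), site 8 (C/A), site 16 (G/T), site 19 (C/T), site 22 (C/T), site 25 (G/C), site 27 (C/A), site 29 (T/A).
p = 9/30 = 0.300000.
d = −0.75 · ln(1 − (4/3)·0.300000) = −0.75 · ln(0.600000) = −0.75 · (-0.510826) = 0.3831.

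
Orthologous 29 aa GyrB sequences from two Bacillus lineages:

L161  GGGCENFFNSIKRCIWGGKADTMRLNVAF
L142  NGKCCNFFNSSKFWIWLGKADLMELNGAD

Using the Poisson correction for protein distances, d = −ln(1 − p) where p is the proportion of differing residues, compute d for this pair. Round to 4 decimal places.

Differing sites — 1:G/N; 3:G/K; 5:E/C; 11:I/S; 13:R/F; 14:C/W; 17:G/L; 22:T/L; 24:R/E; 27:V/G; 29:F/D.
p = 11/29 = 0.379310.
d = −ln(1 − 0.379310) = −ln(0.620690) = 0.4769.

0.4769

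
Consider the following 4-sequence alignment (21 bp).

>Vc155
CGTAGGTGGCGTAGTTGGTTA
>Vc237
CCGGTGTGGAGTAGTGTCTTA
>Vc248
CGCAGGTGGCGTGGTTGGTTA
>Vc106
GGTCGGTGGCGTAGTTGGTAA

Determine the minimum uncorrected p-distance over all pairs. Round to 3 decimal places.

Pairwise Hamming distances:
  Vc155 vs Vc237: 8
  Vc155 vs Vc248: 2
  Vc155 vs Vc106: 3
  Vc237 vs Vc248: 9
  Vc237 vs Vc106: 10
  Vc248 vs Vc106: 5
The smallest is 2 mismatches, between Vc155 and Vc248; p = 2/21 = 0.095.

0.095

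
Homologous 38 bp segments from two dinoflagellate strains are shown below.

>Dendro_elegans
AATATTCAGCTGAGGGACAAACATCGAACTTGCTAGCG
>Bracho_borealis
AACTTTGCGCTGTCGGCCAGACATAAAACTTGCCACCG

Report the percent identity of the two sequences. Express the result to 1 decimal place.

The sequences differ at positions 3 (T/C), 4 (A/T), 7 (C/G), 8 (A/C), 13 (A/T), 14 (G/C), 17 (A/C), 20 (A/G), 25 (C/A), 26 (G/A), 34 (T/C), 36 (G/C).
26 of the 38 sites match, so the percent identity is 26/38 × 100 = 68.4%.

68.4%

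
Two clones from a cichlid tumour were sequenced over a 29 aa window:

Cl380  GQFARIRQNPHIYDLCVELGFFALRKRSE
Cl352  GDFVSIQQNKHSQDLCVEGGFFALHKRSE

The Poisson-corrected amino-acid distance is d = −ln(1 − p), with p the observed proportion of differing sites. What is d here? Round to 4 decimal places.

0.3716

Mismatches occur at site 2 (Q→D), site 4 (A→V), site 5 (R→S), site 7 (R→Q), site 10 (P→K), site 12 (I→S), site 13 (Y→Q), site 19 (L→G), site 25 (R→H).
p = 9/29 = 0.310345.
d = −ln(1 − 0.310345) = −ln(0.689655) = 0.3716.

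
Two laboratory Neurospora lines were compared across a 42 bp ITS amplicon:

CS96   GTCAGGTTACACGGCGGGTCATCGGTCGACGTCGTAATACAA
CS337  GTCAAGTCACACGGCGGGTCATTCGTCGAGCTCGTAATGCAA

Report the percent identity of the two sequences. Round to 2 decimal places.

83.33%

Mismatches occur at site 5 (G↔A), site 8 (T↔C), site 23 (C↔T), site 24 (G↔C), site 30 (C↔G), site 31 (G↔C), site 39 (A↔G).
35 of the 42 sites match, so the percent identity is 35/42 × 100 = 83.33%.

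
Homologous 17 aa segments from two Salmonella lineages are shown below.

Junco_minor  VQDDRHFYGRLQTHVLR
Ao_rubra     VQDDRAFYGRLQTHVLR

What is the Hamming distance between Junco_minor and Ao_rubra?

1

Differing sites — 6:H/A.
That gives 1 mismatch out of 17 aligned sites, so the Hamming distance is 1.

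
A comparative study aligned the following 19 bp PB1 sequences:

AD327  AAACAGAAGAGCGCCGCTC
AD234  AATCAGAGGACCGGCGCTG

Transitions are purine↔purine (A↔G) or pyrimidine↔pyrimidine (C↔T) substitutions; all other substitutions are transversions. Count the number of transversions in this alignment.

Differing sites — 3:A/T (Tv); 8:A/G (Ti); 11:G/C (Tv); 14:C/G (Tv); 19:C/G (Tv).
Of the 5 differences, 1 transition and 4 transversions, so the answer is 4.

4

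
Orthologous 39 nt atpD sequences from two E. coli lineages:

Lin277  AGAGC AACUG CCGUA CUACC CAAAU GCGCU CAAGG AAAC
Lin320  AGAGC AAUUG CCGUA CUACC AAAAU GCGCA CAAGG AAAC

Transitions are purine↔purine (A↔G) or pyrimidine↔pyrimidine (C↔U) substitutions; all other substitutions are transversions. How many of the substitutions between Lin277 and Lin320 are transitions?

Mismatches occur at site 8 (C↔U, transition), site 21 (C↔A, transversion), site 30 (U↔A, transversion).
Of the 3 differences, 1 transition and 2 transversions, so the answer is 1.

1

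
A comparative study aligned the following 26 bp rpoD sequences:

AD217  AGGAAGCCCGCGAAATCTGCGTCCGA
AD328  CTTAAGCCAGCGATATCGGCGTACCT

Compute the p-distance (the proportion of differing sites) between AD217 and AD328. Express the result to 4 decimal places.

Mismatches occur at site 1 (A/C), site 2 (G/T), site 3 (G/T), site 9 (C/A), site 14 (A/T), site 18 (T/G), site 23 (C/A), site 25 (G/C), site 26 (A/T).
There are 9 differences over 26 sites, so p = 9/26 = 0.3462.

0.3462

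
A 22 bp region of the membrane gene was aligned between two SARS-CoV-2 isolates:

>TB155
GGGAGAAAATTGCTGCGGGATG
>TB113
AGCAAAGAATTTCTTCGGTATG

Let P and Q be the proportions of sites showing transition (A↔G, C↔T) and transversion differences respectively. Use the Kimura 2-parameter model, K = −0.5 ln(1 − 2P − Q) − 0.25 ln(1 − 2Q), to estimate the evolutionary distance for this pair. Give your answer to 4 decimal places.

Mismatches occur at site 1 (G↔A, transition), site 3 (G↔C, transversion), site 5 (G↔A, transition), site 7 (A↔G, transition), site 12 (G↔T, transversion), site 15 (G↔T, transversion), site 19 (G↔T, transversion).
Of the 7 differences, 3 transitions and 4 transversions over 22 sites: P = 3/22 = 0.136364, Q = 4/22 = 0.181818.
d = −0.5·ln(0.545454) − 0.25·ln(0.636364) = −0.5·(-0.606137) − 0.25·(-0.451985) = 0.4161.

0.4161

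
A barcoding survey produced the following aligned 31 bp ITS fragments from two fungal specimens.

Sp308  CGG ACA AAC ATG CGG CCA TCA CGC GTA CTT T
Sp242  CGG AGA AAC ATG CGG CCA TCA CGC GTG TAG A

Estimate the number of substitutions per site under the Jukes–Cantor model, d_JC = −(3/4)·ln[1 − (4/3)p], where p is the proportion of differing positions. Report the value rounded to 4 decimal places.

Mismatches occur at site 5 (C/G), site 27 (A/G), site 28 (C/T), site 29 (T/A), site 30 (T/G), site 31 (T/A).
p = 6/31 = 0.193548.
d = −0.75 · ln(1 − (4/3)·0.193548) = −0.75 · ln(0.741936) = −0.75 · (-0.298492) = 0.2239.

0.2239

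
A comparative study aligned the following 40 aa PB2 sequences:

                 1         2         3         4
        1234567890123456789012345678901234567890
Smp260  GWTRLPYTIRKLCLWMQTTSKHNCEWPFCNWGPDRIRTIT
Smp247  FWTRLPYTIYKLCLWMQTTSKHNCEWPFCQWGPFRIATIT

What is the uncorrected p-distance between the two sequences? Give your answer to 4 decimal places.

0.1250

Differing sites — 1:G/F; 10:R/Y; 30:N/Q; 34:D/F; 37:R/A.
There are 5 differences over 40 sites, so p = 5/40 = 0.1250.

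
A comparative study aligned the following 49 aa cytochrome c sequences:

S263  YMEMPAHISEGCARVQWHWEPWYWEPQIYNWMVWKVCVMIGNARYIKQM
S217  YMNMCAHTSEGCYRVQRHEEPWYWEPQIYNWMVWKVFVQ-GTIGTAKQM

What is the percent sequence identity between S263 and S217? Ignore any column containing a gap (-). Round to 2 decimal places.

72.92%

Excluding the 1 gap column leaves 48 comparable sites.
Differing sites — 3:E/N; 5:P/C; 8:I/T; 13:A/Y; 17:W/R; 19:W/E; 37:C/F; 39:M/Q; 42:N/T; 43:A/I; 44:R/G; 45:Y/T; 46:I/A.
35 of the 48 comparable sites match, so the percent identity is 35/48 × 100 = 72.92%.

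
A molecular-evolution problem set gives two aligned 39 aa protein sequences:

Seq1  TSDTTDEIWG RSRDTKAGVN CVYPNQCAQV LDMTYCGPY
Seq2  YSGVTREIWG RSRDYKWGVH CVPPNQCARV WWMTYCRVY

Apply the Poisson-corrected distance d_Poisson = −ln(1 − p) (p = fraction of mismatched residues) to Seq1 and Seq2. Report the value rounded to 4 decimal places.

0.4055

Mismatches occur at site 1 (T/Y), site 3 (D/G), site 4 (T/V), site 6 (D/R), site 15 (T/Y), site 17 (A/W), site 20 (N/H), site 23 (Y/P), site 29 (Q/R), site 31 (L/W), site 32 (D/W), site 37 (G/R), site 38 (P/V).
p = 13/39 = 0.333333.
d = −ln(1 − 0.333333) = −ln(0.666667) = 0.4055.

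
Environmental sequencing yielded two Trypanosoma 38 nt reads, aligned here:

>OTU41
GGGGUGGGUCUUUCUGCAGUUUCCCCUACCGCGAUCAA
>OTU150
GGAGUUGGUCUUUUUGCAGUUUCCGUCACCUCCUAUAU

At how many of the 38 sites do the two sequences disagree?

Mismatches occur at site 3 (G/A), site 6 (G/U), site 14 (C/U), site 25 (C/G), site 26 (C/U), site 27 (U/C), site 31 (G/U), site 33 (G/C), site 34 (A/U), site 35 (U/A), site 36 (C/U), site 38 (A/U).
That gives 12 mismatches out of 38 aligned sites, so the Hamming distance is 12.

12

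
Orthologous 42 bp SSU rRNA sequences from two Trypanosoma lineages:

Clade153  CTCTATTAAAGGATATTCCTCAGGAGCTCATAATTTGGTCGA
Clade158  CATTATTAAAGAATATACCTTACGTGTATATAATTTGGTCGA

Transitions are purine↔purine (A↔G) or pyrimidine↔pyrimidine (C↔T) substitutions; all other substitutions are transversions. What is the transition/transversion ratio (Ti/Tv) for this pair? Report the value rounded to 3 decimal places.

1.000

Mismatches occur at site 2 (T→A, transversion), site 3 (C→T, transition), site 12 (G→A, transition), site 17 (T→A, transversion), site 21 (C→T, transition), site 23 (G→C, transversion), site 25 (A→T, transversion), site 27 (C→T, transition), site 28 (T→A, transversion), site 29 (C→T, transition).
Of the 10 differences, 5 transitions and 5 transversions, so Ti/Tv = 5/5 = 1.000.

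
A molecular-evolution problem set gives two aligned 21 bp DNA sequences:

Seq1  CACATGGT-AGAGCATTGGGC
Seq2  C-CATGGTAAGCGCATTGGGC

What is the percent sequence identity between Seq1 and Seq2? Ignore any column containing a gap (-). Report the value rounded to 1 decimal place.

94.7%

Excluding the 2 gap columns leaves 19 comparable sites.
A single mismatch occurs at site 12 (A→C).
18 of the 19 comparable sites match, so the percent identity is 18/19 × 100 = 94.7%.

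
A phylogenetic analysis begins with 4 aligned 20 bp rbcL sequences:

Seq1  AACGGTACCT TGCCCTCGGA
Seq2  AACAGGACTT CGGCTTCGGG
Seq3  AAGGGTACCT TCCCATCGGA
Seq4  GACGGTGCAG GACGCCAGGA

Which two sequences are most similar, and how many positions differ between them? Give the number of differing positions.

3

Pairwise Hamming distances:
  Seq1 vs Seq2: 7
  Seq1 vs Seq3: 3
  Seq1 vs Seq4: 9
  Seq2 vs Seq3: 9
  Seq2 vs Seq4: 14
  Seq3 vs Seq4: 11
The smallest is 3, between Seq1 and Seq3.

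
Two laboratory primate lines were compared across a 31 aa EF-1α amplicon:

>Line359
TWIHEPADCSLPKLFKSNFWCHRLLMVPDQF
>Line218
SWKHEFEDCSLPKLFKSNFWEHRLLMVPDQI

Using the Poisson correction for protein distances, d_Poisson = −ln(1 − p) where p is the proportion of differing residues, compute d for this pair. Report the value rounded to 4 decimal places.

The sequences differ at positions 1 (T/S), 3 (I/K), 6 (P/F), 7 (A/E), 21 (C/E), 31 (F/I).
p = 6/31 = 0.193548.
d = −ln(1 − 0.193548) = −ln(0.806452) = 0.2151.

0.2151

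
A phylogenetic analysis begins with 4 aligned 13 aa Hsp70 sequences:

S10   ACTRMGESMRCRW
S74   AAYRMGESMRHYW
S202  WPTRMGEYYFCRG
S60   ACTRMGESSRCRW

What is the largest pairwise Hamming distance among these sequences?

Pairwise Hamming distances:
  S10 vs S74: 4
  S10 vs S202: 6
  S10 vs S60: 1
  S74 vs S202: 9
  S74 vs S60: 5
  S202 vs S60: 6
The largest is 9, between S74 and S202.

9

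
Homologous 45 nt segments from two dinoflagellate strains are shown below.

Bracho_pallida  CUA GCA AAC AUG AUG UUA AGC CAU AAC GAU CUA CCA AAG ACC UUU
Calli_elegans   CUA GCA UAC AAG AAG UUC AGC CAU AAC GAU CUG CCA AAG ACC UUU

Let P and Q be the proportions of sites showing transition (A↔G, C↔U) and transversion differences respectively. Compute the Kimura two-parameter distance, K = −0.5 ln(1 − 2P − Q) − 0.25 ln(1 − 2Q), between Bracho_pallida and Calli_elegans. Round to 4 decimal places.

0.1205

The sequences differ at positions 7 (A/U, transversion), 11 (U/A, transversion), 14 (U/A, transversion), 18 (A/C, transversion), 33 (A/G, transition).
Of the 5 differences, 1 transition and 4 transversions over 45 sites: P = 1/45 = 0.022222, Q = 4/45 = 0.088889.
d = −0.5·ln(0.866667) − 0.25·ln(0.822222) = −0.5·(-0.143100) − 0.25·(-0.195745) = 0.1205.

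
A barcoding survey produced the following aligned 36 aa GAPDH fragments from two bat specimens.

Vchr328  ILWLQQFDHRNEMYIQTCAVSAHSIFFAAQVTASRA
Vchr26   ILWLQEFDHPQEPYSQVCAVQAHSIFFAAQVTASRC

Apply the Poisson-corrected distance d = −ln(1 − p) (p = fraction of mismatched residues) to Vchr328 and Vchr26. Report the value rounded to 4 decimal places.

Mismatches occur at site 6 (Q/E), site 10 (R/P), site 11 (N/Q), site 13 (M/P), site 15 (I/S), site 17 (T/V), site 21 (S/Q), site 36 (A/C).
p = 8/36 = 0.222222.
d = −ln(1 − 0.222222) = −ln(0.777778) = 0.2513.

0.2513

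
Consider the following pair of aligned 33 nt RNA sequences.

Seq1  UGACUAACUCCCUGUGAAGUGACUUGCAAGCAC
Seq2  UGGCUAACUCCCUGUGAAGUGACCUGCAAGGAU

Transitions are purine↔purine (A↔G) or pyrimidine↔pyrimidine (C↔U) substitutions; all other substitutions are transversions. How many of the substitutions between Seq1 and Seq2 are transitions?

3

The sequences differ at positions 3 (A/G, transition), 24 (U/C, transition), 31 (C/G, transversion), 33 (C/U, transition).
Of the 4 differences, 3 transitions and 1 transversion, so the answer is 3.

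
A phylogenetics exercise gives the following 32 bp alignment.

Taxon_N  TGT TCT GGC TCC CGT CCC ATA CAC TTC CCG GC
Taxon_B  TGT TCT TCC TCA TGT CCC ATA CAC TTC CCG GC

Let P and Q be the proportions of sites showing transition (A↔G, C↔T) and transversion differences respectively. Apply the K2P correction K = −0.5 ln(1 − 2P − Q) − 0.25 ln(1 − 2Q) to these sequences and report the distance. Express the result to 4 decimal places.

Mismatches occur at site 7 (G↔T, transversion), site 8 (G↔C, transversion), site 12 (C↔A, transversion), site 13 (C↔T, transition).
Of the 4 differences, 1 transition and 3 transversions over 32 sites: P = 1/32 = 0.031250, Q = 3/32 = 0.093750.
d = −0.5·ln(0.843750) − 0.25·ln(0.812500) = −0.5·(-0.169899) − 0.25·(-0.207639) = 0.1369.

0.1369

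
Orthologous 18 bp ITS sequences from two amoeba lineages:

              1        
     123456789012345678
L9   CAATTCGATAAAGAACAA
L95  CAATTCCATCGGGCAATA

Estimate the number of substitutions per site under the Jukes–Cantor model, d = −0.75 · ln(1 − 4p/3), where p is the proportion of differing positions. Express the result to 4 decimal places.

0.5482

Mismatches occur at site 7 (G/C), site 10 (A/C), site 11 (A/G), site 12 (A/G), site 14 (A/C), site 16 (C/A), site 17 (A/T).
p = 7/18 = 0.388889.
d = −0.75 · ln(1 − (4/3)·0.388889) = −0.75 · ln(0.481481) = −0.75 · (-0.730889) = 0.5482.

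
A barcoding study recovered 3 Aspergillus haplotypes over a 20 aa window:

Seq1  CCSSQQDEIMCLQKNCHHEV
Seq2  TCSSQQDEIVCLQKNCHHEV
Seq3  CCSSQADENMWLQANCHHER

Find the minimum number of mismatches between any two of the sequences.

Pairwise Hamming distances:
  Seq1 vs Seq2: 2
  Seq1 vs Seq3: 5
  Seq2 vs Seq3: 7
The smallest is 2, between Seq1 and Seq2.

2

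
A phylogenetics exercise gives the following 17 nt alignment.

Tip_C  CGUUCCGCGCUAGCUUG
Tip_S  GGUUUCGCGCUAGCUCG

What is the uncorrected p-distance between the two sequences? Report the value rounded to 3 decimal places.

Mismatches occur at site 1 (C/G), site 5 (C/U), site 16 (U/C).
There are 3 differences over 17 sites, so p = 3/17 = 0.176.

0.176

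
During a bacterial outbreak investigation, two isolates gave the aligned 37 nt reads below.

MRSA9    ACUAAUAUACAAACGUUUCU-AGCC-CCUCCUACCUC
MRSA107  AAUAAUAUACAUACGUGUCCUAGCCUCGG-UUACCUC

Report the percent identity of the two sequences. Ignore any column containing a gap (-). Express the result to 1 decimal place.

Excluding the 3 gap columns leaves 34 comparable sites.
The sequences differ at positions 2 (C/A), 12 (A/U), 17 (U/G), 20 (U/C), 28 (C/G), 29 (U/G), 31 (C/U).
27 of the 34 comparable sites match, so the percent identity is 27/34 × 100 = 79.4%.

79.4%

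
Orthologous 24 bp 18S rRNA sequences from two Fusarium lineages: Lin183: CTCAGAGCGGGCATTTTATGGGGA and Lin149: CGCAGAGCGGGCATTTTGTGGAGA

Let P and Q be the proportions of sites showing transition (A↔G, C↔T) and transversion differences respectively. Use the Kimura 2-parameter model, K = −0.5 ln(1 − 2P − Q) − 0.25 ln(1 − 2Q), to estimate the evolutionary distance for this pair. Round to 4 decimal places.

Mismatches occur at site 2 (T→G, transversion), site 18 (A→G, transition), site 22 (G→A, transition).
Of the 3 differences, 2 transitions and 1 transversion over 24 sites: P = 2/24 = 0.083333, Q = 1/24 = 0.041667.
d = −0.5·ln(0.791667) − 0.25·ln(0.916666) = −0.5·(-0.233614) − 0.25·(-0.087012) = 0.1386.

0.1386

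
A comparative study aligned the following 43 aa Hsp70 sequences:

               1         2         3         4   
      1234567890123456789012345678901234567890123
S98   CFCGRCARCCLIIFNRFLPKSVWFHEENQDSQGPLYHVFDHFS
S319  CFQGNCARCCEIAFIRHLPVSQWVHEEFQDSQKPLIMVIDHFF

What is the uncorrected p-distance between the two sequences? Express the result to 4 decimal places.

0.3488

Differing sites — 3:C/Q; 5:R/N; 11:L/E; 13:I/A; 15:N/I; 17:F/H; 20:K/V; 22:V/Q; 24:F/V; 28:N/F; 33:G/K; 36:Y/I; 37:H/M; 39:F/I; 43:S/F.
There are 15 differences over 43 sites, so p = 15/43 = 0.3488.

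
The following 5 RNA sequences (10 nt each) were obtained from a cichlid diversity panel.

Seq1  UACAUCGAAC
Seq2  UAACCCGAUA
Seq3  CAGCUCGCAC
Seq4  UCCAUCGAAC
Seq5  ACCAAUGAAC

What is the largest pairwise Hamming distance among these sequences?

Pairwise Hamming distances:
  Seq1 vs Seq2: 5
  Seq1 vs Seq3: 4
  Seq1 vs Seq4: 1
  Seq1 vs Seq5: 4
  Seq2 vs Seq3: 6
  Seq2 vs Seq4: 6
  Seq2 vs Seq5: 8
  Seq3 vs Seq4: 5
  Seq3 vs Seq5: 7
  Seq4 vs Seq5: 3
The largest is 8, between Seq2 and Seq5.

8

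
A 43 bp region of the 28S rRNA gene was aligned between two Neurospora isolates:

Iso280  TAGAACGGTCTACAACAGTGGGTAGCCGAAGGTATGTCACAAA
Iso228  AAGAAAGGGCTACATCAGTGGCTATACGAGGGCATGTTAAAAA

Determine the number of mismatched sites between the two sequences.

11

The sequences differ at positions 1 (T/A), 6 (C/A), 9 (T/G), 15 (A/T), 22 (G/C), 25 (G/T), 26 (C/A), 30 (A/G), 33 (T/C), 38 (C/T), 40 (C/A).
That gives 11 mismatches out of 43 aligned sites, so the Hamming distance is 11.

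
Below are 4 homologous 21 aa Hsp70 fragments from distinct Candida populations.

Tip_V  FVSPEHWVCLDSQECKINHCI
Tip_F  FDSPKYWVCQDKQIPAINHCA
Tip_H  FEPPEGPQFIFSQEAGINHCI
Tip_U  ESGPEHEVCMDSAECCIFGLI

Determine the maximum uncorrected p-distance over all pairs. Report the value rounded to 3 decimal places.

0.762

Pairwise Hamming distances:
  Tip_V vs Tip_F: 9
  Tip_V vs Tip_H: 10
  Tip_V vs Tip_U: 10
  Tip_F vs Tip_H: 14
  Tip_F vs Tip_U: 16
  Tip_H vs Tip_U: 15
The largest is 16 mismatches, between Tip_F and Tip_U; p = 16/21 = 0.762.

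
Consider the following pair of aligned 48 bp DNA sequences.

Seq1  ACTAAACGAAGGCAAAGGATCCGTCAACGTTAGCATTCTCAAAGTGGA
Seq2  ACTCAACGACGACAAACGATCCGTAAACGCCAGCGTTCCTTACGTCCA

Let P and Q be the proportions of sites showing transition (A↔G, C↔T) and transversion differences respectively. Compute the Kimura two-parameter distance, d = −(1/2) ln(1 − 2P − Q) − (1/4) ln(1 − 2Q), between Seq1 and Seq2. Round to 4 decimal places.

Differing sites — 4:A/C (Tv); 10:A/C (Tv); 12:G/A (Ti); 17:G/C (Tv); 25:C/A (Tv); 30:T/C (Ti); 31:T/C (Ti); 35:A/G (Ti); 39:T/C (Ti); 40:C/T (Ti); 41:A/T (Tv); 43:A/C (Tv); 46:G/C (Tv); 47:G/C (Tv).
Of the 14 differences, 6 transitions and 8 transversions over 48 sites: P = 6/48 = 0.125000, Q = 8/48 = 0.166667.
d = −0.5·ln(0.583333) − 0.25·ln(0.666666) = −0.5·(-0.538997) − 0.25·(-0.405466) = 0.3709.

0.3709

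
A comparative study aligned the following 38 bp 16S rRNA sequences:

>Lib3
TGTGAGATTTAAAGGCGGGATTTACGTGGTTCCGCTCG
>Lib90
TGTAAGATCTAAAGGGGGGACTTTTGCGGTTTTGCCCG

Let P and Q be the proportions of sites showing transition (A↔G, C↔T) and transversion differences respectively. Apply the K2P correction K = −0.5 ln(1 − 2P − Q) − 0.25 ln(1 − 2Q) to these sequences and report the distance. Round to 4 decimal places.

The sequences differ at positions 4 (G/A, transition), 9 (T/C, transition), 16 (C/G, transversion), 21 (T/C, transition), 24 (A/T, transversion), 25 (C/T, transition), 27 (T/C, transition), 32 (C/T, transition), 33 (C/T, transition), 36 (T/C, transition).
Of the 10 differences, 8 transitions and 2 transversions over 38 sites: P = 8/38 = 0.210526, Q = 2/38 = 0.052632.
d = −0.5·ln(0.526316) − 0.25·ln(0.894736) = −0.5·(-0.641853) − 0.25·(-0.111227) = 0.3487.

0.3487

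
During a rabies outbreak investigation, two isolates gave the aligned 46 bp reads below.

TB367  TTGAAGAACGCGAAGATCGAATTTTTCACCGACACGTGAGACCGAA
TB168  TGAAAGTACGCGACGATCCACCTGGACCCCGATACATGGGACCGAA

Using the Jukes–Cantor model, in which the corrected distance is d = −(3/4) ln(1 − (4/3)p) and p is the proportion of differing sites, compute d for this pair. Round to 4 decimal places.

Differing sites — 2:T/G; 3:G/A; 7:A/T; 14:A/C; 19:G/C; 21:A/C; 22:T/C; 24:T/G; 25:T/G; 26:T/A; 28:A/C; 33:C/T; 36:G/A; 39:A/G.
p = 14/46 = 0.304348.
d = −0.75 · ln(1 − (4/3)·0.304348) = −0.75 · ln(0.594203) = −0.75 · (-0.520534) = 0.3904.

0.3904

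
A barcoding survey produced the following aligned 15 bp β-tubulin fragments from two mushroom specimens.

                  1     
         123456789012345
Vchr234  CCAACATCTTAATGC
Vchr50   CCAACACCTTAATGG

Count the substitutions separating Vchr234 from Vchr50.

2

Differing sites — 7:T/C; 15:C/G.
That gives 2 mismatches out of 15 aligned sites, so the Hamming distance is 2.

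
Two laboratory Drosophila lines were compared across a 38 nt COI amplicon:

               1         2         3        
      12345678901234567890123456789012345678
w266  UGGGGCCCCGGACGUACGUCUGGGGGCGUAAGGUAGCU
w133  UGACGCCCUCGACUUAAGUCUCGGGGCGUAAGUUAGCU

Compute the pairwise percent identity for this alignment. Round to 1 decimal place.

78.9%

Differing sites — 3:G/A; 4:G/C; 9:C/U; 10:G/C; 14:G/U; 17:C/A; 22:G/C; 33:G/U.
30 of the 38 sites match, so the percent identity is 30/38 × 100 = 78.9%.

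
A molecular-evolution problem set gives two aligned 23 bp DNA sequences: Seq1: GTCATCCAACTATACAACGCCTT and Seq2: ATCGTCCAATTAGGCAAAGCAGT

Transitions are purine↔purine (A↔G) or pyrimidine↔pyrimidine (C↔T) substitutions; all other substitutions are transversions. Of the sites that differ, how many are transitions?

4

Differing sites — 1:G/A (Ti); 4:A/G (Ti); 10:C/T (Ti); 13:T/G (Tv); 14:A/G (Ti); 18:C/A (Tv); 21:C/A (Tv); 22:T/G (Tv).
Of the 8 differences, 4 transitions and 4 transversions, so the answer is 4.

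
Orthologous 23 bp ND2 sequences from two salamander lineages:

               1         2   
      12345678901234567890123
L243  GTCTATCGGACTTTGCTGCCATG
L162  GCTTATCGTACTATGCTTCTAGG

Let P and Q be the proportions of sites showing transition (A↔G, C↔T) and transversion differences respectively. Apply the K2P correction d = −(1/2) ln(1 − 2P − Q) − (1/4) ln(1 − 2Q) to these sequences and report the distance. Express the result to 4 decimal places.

0.3921

Mismatches occur at site 2 (T↔C, transition), site 3 (C↔T, transition), site 9 (G↔T, transversion), site 13 (T↔A, transversion), site 18 (G↔T, transversion), site 20 (C↔T, transition), site 22 (T↔G, transversion).
Of the 7 differences, 3 transitions and 4 transversions over 23 sites: P = 3/23 = 0.130435, Q = 4/23 = 0.173913.
d = −0.5·ln(0.565217) − 0.25·ln(0.652174) = −0.5·(-0.570546) − 0.25·(-0.427444) = 0.3921.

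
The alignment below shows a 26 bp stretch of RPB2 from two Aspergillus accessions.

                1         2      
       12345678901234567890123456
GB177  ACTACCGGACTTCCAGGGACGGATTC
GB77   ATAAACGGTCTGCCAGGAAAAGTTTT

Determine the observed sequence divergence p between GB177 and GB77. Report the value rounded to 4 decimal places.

The sequences differ at positions 2 (C/T), 3 (T/A), 5 (C/A), 9 (A/T), 12 (T/G), 18 (G/A), 20 (C/A), 21 (G/A), 23 (A/T), 26 (C/T).
There are 10 differences over 26 sites, so p = 10/26 = 0.3846.

0.3846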